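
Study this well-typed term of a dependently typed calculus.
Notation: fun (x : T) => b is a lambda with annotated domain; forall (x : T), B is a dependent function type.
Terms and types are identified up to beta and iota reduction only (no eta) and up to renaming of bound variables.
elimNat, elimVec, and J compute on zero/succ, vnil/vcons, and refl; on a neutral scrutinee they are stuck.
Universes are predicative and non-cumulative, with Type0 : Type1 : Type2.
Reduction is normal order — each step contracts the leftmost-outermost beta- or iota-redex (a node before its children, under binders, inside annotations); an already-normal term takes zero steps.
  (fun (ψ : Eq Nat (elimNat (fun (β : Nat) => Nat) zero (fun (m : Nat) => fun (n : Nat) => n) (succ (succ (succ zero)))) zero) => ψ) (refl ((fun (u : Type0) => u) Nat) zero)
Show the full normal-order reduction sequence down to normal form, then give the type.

normal-order reduction sequence:
  (fun (ψ : Eq Nat (elimNat (fun (β : Nat) => Nat) zero (fun (m : Nat) => fun (n : Nat) => n) (succ (succ (succ zero)))) zero) => ψ) (refl ((fun (u : Type0) => u) Nat) zero)
  ~> refl ((fun (ψ : Type0) => ψ) Nat) zero
  ~> refl Nat zero
inferred type:
  Eq Nat zero zero


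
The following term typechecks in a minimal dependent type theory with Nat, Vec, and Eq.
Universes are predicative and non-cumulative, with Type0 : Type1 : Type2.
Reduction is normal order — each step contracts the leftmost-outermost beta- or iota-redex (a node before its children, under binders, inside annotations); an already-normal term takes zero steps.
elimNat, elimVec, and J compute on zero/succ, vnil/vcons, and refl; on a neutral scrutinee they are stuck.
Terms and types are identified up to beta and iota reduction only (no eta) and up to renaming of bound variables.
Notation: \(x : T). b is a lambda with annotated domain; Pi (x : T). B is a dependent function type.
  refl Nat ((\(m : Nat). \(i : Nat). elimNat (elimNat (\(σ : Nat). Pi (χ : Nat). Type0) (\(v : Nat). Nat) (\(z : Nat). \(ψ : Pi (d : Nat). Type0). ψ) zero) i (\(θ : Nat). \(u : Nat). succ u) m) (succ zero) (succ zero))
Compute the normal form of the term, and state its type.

normal form:
  refl Nat (succ (succ zero))
inferred type:
  Eq Nat (succ (succ zero)) (succ (succ zero))
observation: the first redex contracted is a beta-redex; the normal form is reached in 6 normal-order steps.


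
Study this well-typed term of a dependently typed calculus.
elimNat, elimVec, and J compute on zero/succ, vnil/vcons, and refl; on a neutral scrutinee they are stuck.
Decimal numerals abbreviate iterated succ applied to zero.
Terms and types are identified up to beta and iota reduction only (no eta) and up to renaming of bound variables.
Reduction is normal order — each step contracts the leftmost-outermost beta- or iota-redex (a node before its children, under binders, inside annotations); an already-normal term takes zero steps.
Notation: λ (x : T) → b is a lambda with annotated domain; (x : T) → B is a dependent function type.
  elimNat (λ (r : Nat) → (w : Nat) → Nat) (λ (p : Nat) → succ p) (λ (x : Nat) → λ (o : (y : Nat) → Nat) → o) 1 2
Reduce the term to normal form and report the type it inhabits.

reduced normal form:
  3
type:
  Nat
observation: 5 normal-order steps separate the term from its normal form.


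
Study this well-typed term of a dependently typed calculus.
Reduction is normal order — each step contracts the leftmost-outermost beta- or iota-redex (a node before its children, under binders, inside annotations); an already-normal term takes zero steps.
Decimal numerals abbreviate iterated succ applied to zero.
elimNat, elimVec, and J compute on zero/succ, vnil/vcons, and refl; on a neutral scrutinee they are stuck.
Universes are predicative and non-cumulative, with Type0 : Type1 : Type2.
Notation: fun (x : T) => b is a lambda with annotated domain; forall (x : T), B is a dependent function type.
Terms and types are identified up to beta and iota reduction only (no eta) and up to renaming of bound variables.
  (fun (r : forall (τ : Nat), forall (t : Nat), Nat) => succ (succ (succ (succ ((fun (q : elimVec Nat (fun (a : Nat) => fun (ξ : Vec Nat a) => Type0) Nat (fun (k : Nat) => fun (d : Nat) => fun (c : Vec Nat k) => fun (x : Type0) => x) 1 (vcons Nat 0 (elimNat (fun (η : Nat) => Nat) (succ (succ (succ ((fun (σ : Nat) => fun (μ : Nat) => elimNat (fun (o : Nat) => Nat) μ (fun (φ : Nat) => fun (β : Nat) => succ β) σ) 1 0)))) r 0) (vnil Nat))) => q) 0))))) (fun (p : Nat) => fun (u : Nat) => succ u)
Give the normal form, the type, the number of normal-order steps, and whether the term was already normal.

resulting normal form:
  4
inferred type:
  Nat
reduction steps (normal order): 2
started in normal form: no
first contracted redex: a beta-redex


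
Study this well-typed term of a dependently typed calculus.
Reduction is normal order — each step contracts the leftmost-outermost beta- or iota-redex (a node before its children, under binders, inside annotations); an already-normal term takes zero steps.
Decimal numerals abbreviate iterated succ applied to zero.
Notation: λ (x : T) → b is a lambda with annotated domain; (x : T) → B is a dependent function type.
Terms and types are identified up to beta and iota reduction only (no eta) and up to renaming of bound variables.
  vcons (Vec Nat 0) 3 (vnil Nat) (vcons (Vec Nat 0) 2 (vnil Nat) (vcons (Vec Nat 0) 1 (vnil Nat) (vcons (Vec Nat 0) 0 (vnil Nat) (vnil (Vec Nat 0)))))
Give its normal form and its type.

normal form:
  vcons (Vec Nat 0) 3 (vnil Nat) (vcons (Vec Nat 0) 2 (vnil Nat) (vcons (Vec Nat 0) 1 (vnil Nat) (vcons (Vec Nat 0) 0 (vnil Nat) (vnil (Vec Nat 0)))))
inferred type:
  Vec (Vec Nat 0) 4
observation: the term is already in normal form.


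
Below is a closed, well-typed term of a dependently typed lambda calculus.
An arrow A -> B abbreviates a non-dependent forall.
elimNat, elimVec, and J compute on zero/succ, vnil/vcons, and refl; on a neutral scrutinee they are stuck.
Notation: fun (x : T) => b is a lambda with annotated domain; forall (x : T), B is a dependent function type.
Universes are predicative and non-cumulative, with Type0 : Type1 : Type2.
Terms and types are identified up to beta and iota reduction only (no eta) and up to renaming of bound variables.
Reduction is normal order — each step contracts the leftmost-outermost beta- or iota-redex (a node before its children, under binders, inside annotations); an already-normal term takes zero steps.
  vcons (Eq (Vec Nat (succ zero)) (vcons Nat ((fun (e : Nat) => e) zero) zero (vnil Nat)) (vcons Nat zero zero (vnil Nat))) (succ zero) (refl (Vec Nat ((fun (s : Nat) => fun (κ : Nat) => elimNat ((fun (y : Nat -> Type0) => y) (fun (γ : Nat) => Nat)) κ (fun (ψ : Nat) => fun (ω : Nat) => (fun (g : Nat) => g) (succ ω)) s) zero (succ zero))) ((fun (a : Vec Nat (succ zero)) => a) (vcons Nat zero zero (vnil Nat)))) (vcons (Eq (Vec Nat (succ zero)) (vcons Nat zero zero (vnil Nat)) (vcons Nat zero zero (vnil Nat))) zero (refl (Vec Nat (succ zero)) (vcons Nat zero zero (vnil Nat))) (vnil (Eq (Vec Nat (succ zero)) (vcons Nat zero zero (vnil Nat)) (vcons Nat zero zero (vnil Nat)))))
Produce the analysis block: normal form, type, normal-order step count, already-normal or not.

normal form:
  vcons (Eq (Vec Nat (succ zero)) (vcons Nat zero zero (vnil Nat)) (vcons Nat zero zero (vnil Nat))) (succ zero) (refl (Vec Nat (succ zero)) (vcons Nat zero zero (vnil Nat))) (vcons (Eq (Vec Nat (succ zero)) (vcons Nat zero zero (vnil Nat)) (vcons Nat zero zero (vnil Nat))) zero (refl (Vec Nat (succ zero)) (vcons Nat zero zero (vnil Nat))) (vnil (Eq (Vec Nat (succ zero)) (vcons Nat zero zero (vnil Nat)) (vcons Nat zero zero (vnil Nat)))))
the term's type:
  Vec (Eq (Vec Nat (succ zero)) (vcons Nat zero zero (vnil Nat)) (vcons Nat zero zero (vnil Nat))) (succ (succ zero))
steps to reach normal form (normal order): 5
already normal: no
first redex: a beta-redex


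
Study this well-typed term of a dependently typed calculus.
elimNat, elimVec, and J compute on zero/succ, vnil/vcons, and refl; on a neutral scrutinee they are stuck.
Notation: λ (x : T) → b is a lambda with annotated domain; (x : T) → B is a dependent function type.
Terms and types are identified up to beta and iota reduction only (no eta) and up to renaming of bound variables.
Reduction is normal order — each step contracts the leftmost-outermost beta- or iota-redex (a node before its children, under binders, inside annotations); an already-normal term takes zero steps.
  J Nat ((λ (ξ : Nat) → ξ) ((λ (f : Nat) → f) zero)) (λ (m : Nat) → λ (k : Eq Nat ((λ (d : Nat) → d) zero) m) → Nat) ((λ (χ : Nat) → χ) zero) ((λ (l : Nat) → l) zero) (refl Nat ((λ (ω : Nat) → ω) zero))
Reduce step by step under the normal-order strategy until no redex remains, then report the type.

normal-order reduction sequence:
  J Nat ((λ (ξ : Nat) → ξ) ((λ (f : Nat) → f) zero)) (λ (m : Nat) → λ (k : Eq Nat ((λ (d : Nat) → d) zero) m) → Nat) ((λ (χ : Nat) → χ) zero) ((λ (l : Nat) → l) zero) (refl Nat ((λ (ω : Nat) → ω) zero))
  ~> (λ (ξ : Nat) → ξ) zero
  ~> zero
type:
  Nat


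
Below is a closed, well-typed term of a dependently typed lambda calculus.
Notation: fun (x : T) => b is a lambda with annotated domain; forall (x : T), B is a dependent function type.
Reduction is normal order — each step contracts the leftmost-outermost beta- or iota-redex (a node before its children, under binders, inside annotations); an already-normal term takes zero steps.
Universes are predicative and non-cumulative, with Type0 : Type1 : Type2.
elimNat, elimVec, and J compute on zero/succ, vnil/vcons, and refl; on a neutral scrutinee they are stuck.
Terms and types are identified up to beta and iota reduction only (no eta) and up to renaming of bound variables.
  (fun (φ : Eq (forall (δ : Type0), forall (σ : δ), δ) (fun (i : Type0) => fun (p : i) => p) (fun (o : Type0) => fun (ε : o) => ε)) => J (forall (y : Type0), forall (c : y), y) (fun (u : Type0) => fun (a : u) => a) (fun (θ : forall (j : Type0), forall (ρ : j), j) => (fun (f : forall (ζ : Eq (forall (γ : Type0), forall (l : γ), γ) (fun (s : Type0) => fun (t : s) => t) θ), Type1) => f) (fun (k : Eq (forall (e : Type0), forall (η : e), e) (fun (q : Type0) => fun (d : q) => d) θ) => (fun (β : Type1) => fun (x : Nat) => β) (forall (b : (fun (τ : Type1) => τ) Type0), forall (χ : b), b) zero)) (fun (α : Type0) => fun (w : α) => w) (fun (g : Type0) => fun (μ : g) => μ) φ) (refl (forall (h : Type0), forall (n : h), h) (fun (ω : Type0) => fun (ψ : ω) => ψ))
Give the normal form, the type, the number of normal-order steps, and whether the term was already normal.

resulting normal form:
  fun (φ : Type0) => fun (δ : φ) => δ
inferred type:
  forall (φ : Type0), forall (δ : φ), φ
steps to reach normal form (normal order): 2
started in normal form: no
first redex: a beta-redex


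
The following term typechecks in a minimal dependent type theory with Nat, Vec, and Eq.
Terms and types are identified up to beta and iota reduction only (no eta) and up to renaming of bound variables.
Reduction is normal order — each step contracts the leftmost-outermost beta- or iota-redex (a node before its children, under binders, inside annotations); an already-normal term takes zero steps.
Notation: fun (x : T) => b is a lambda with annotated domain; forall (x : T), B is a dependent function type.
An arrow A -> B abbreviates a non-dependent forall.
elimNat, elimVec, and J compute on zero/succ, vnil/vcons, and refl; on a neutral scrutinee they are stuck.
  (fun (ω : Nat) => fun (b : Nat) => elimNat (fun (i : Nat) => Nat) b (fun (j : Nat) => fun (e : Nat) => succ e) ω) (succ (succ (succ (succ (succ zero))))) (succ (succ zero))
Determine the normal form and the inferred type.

resulting normal form:
  succ (succ (succ (succ (succ (succ (succ zero))))))
the term's type:
  Nat
observation: the first redex contracted is a beta-redex; the normal form is reached in 18 normal-order steps.


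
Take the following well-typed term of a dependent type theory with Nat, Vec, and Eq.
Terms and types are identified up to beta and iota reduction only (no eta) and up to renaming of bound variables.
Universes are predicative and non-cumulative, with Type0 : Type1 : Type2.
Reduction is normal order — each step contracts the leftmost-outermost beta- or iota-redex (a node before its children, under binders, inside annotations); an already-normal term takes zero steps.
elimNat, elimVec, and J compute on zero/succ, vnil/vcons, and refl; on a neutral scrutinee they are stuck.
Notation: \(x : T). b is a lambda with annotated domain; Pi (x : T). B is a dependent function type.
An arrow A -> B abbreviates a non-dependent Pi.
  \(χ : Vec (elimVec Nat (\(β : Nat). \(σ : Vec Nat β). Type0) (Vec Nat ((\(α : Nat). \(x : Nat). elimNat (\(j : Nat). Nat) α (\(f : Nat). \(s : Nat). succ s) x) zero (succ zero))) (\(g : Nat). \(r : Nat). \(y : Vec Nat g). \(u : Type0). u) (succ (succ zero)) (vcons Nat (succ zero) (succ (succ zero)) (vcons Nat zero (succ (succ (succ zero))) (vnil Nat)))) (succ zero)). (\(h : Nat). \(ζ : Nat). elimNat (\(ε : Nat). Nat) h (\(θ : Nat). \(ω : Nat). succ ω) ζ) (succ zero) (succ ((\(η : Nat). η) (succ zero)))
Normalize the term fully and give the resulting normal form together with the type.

reduced normal form:
  \(χ : Vec (Vec Nat (succ zero)) (succ zero)). succ (succ (succ zero))
type:
  Vec (Vec Nat (succ zero)) (succ zero) -> Nat
observation: the first redex contracted is an elimVec iota-redex; the normal form is reached in 27 normal-order steps.


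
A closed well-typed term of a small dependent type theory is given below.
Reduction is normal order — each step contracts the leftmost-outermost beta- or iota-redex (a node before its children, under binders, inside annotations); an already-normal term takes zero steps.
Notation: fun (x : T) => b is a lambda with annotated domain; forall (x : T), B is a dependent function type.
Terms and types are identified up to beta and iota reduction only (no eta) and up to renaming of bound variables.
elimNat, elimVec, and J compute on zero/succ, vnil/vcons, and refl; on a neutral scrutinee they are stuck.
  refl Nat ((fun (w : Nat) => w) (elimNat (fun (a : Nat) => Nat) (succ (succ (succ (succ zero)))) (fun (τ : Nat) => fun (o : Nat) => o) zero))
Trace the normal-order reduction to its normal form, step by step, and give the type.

reduction (normal order):
  refl Nat ((fun (w : Nat) => w) (elimNat (fun (a : Nat) => Nat) (succ (succ (succ (succ zero)))) (fun (τ : Nat) => fun (o : Nat) => o) zero))
  ~> refl Nat (elimNat (fun (w : Nat) => Nat) (succ (succ (succ (succ zero)))) (fun (a : Nat) => fun (τ : Nat) => τ) zero)
  ~> refl Nat (succ (succ (succ (succ zero))))
type:
  Eq Nat (succ (succ (succ (succ zero)))) (succ (succ (succ (succ zero))))


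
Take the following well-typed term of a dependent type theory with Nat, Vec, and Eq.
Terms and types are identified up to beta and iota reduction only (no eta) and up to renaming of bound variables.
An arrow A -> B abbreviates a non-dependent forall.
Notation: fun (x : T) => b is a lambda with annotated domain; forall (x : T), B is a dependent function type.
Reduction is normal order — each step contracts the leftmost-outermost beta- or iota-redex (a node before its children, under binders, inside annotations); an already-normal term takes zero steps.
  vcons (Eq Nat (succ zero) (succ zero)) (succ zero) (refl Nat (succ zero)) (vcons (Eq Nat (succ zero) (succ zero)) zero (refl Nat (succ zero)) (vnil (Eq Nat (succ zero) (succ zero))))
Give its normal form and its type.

normal form:
  vcons (Eq Nat (succ zero) (succ zero)) (succ zero) (refl Nat (succ zero)) (vcons (Eq Nat (succ zero) (succ zero)) zero (refl Nat (succ zero)) (vnil (Eq Nat (succ zero) (succ zero))))
type:
  Vec (Eq Nat (succ zero) (succ zero)) (succ (succ zero))
observation: the term is already in normal form.


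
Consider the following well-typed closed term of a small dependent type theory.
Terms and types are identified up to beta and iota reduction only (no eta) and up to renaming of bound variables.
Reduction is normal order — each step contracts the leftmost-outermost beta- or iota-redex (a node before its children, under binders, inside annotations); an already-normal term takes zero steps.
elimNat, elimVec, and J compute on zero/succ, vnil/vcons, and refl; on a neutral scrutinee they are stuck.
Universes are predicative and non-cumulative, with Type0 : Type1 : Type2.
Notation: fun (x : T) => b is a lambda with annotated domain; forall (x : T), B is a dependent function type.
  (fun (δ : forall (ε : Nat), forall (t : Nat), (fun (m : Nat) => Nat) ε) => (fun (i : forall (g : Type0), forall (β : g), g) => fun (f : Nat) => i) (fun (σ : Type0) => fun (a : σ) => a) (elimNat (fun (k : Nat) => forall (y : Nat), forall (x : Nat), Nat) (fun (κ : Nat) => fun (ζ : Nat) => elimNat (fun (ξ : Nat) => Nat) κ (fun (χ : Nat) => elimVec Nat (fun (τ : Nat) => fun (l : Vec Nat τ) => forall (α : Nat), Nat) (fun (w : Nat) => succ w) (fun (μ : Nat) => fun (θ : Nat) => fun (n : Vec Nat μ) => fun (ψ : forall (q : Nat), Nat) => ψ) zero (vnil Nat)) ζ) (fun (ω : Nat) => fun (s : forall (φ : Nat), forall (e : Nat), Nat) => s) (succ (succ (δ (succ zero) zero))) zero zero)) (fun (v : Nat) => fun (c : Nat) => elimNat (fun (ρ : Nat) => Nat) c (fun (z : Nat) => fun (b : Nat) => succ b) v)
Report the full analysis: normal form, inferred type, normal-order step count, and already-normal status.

reduced normal form:
  fun (δ : Type0) => fun (ε : δ) => ε
type:
  forall (δ : Type0), forall (ε : δ), δ
steps to reach normal form (normal order): 3
started in normal form: no
first contracted redex: a beta-redex


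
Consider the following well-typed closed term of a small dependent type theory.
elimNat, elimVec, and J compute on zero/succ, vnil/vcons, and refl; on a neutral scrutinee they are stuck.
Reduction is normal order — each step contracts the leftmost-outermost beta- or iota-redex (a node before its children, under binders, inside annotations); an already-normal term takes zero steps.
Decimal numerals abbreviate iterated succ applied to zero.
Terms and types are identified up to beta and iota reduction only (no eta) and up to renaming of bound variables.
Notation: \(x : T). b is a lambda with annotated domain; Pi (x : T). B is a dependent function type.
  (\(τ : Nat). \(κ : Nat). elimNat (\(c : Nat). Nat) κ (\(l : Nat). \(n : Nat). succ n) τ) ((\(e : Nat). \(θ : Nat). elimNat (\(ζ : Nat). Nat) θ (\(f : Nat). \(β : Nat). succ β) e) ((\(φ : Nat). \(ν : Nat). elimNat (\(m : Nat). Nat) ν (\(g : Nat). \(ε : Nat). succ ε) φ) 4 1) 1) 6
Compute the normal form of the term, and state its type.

reduced normal form:
  12
inferred type:
  Nat


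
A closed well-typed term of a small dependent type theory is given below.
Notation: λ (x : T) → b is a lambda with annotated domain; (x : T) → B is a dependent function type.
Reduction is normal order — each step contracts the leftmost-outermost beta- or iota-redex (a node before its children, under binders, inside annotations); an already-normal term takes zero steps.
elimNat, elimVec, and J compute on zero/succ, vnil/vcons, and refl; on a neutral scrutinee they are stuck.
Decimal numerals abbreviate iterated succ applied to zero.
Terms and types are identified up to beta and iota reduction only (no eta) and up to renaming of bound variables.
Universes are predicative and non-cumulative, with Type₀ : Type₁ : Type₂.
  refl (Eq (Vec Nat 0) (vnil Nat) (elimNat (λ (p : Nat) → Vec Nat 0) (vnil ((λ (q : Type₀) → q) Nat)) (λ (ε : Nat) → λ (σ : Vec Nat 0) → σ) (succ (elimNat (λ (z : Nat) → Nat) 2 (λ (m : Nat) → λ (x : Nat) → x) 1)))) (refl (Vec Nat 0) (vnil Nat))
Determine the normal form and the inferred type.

reduced normal form:
  refl (Eq (Vec Nat 0) (vnil Nat) (vnil Nat)) (refl (Vec Nat 0) (vnil Nat))
inferred type:
  Eq (Eq (Vec Nat 0) (vnil Nat) (vnil Nat)) (refl (Vec Nat 0) (vnil Nat)) (refl (Vec Nat 0) (vnil Nat))
observation: the term reaches its normal form after 15 normal-order steps.


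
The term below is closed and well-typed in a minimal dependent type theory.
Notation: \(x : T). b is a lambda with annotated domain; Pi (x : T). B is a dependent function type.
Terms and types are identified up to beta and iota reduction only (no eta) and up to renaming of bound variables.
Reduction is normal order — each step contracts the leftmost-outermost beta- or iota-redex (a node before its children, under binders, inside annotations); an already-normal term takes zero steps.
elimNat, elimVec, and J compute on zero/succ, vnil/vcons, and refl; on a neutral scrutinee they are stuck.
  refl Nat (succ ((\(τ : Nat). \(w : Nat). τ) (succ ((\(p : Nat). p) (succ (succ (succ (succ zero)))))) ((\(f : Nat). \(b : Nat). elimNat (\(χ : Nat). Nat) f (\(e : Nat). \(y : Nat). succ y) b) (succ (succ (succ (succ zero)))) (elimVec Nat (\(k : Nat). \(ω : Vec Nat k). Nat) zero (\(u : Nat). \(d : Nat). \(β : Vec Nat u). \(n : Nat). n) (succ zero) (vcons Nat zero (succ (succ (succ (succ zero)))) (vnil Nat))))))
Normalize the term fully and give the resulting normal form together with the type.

reduced normal form:
  refl Nat (succ (succ (succ (succ (succ (succ zero))))))
inferred type:
  Eq Nat (succ (succ (succ (succ (succ (succ zero)))))) (succ (succ (succ (succ (succ (succ zero))))))
observation: 3 normal-order steps separate the term from its normal form.


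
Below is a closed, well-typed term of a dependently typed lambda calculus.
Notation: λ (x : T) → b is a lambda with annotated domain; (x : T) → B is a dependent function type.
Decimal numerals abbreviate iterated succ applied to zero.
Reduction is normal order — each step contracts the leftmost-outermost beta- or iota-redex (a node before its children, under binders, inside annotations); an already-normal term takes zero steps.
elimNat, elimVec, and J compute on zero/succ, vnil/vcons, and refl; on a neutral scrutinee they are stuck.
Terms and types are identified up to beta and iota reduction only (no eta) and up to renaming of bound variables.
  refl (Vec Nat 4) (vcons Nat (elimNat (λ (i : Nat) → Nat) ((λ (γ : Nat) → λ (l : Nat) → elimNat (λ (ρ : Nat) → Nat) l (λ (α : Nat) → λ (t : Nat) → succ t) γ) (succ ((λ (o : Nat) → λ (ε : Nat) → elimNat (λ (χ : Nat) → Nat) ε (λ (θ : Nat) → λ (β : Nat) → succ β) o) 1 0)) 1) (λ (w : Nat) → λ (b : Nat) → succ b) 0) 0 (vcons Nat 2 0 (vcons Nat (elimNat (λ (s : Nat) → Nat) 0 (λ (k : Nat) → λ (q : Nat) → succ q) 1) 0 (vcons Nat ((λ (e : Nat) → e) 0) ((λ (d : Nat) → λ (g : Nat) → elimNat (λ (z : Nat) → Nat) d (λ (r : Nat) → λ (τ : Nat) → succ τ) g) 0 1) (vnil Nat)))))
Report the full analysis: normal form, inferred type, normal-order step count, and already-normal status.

reduced normal form:
  refl (Vec Nat 4) (vcons Nat 3 0 (vcons Nat 2 0 (vcons Nat 1 0 (vcons Nat 0 1 (vnil Nat)))))
type:
  Eq (Vec Nat 4) (vcons Nat 3 0 (vcons Nat 2 0 (vcons Nat 1 0 (vcons Nat 0 1 (vnil Nat))))) (vcons Nat 3 0 (vcons Nat 2 0 (vcons Nat 1 0 (vcons Nat 0 1 (vnil Nat)))))
normal-order step count: 27
already normal: no
first contracted redex: an elimNat iota-redex


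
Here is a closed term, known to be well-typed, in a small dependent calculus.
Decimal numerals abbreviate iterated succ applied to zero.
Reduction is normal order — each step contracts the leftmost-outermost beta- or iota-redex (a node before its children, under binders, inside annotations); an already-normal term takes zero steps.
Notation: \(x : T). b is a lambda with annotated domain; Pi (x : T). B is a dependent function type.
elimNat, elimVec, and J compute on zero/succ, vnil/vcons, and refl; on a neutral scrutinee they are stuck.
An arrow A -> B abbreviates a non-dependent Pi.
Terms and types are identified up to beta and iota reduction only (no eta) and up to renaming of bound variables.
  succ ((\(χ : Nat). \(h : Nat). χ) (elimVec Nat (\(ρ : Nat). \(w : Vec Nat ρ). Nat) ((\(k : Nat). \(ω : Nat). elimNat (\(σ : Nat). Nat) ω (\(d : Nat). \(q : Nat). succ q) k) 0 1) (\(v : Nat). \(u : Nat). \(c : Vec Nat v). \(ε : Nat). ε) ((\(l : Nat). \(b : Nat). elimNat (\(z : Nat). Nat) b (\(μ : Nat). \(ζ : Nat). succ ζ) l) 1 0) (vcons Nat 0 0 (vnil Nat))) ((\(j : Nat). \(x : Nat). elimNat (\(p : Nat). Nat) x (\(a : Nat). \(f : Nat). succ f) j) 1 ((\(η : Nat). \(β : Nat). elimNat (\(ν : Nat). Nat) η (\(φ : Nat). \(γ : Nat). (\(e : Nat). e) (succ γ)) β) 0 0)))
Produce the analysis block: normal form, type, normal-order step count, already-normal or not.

reduced normal form:
  2
inferred type:
  Nat
reduction steps (normal order): 11
started in normal form: no
first contracted redex: a beta-redex


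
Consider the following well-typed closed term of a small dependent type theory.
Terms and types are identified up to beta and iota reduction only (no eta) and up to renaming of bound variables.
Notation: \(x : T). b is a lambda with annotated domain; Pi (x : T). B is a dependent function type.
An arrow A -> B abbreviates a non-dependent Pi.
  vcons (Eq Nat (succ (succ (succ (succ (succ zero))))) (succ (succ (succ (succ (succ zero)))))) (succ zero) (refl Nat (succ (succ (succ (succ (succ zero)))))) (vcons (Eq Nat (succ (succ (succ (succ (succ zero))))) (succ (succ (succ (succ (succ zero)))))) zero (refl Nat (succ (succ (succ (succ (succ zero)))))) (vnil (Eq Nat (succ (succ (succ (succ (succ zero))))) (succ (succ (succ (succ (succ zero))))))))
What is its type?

the term's type:
  Vec (Eq Nat (succ (succ (succ (succ (succ zero))))) (succ (succ (succ (succ (succ zero)))))) (succ (succ zero))


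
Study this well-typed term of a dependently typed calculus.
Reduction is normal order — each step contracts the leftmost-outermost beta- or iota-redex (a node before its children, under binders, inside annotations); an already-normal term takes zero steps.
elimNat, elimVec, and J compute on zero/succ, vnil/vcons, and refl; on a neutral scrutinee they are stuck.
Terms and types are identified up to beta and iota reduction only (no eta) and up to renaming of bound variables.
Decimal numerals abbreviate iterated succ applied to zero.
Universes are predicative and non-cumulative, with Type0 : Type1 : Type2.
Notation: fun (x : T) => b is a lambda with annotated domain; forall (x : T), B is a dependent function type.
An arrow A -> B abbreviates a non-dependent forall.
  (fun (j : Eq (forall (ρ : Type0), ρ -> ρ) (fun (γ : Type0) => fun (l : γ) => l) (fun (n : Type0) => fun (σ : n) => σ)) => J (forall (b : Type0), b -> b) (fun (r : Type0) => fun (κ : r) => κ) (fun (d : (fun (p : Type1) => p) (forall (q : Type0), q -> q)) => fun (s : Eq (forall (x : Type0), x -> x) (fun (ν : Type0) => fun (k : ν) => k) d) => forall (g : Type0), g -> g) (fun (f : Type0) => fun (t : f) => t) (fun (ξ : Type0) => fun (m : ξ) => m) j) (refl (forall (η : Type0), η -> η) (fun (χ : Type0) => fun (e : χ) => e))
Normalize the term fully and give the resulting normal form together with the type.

reduced normal form:
  fun (j : Type0) => fun (ρ : j) => ρ
the term's type:
  forall (j : Type0), j -> j
observation: 2 normal-order steps separate the term from its normal form.


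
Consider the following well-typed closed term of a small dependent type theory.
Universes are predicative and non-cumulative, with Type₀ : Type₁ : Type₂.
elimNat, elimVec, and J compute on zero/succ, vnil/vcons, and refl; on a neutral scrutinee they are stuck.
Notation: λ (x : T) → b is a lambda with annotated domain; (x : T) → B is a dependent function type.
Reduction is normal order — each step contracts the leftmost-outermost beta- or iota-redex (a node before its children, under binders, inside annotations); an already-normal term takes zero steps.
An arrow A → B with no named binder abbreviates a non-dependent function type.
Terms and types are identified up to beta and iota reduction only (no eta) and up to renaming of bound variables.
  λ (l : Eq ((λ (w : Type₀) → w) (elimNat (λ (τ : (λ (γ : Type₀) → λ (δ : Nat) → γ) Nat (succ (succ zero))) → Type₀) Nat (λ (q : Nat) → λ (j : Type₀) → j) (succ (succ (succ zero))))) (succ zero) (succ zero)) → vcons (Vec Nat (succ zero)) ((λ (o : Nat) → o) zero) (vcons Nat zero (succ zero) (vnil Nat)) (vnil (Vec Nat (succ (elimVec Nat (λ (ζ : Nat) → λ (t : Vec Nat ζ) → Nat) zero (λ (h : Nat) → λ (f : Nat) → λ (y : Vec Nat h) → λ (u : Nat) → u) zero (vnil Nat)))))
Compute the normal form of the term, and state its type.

resulting normal form:
  λ (l : Eq Nat (succ zero) (succ zero)) → vcons (Vec Nat (succ zero)) zero (vcons Nat zero (succ zero) (vnil Nat)) (vnil (Vec Nat (succ zero)))
inferred type:
  Eq Nat (succ zero) (succ zero) → Vec (Vec Nat (succ zero)) (succ zero)


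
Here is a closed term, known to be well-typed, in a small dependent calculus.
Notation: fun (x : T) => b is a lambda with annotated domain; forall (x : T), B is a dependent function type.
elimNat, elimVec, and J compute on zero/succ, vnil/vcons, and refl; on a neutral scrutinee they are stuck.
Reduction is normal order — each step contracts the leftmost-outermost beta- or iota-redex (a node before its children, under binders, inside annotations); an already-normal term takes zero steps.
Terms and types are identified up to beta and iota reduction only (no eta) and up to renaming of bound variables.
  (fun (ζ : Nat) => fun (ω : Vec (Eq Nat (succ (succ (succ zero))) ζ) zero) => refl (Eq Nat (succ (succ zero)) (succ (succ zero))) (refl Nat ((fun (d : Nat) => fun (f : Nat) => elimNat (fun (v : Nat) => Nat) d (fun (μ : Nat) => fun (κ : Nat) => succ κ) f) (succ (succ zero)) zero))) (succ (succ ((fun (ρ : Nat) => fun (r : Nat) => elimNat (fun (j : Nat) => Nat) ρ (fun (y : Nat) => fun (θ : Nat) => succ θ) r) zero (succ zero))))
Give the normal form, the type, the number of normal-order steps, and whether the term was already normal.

resulting normal form:
  fun (ζ : Vec (Eq Nat (succ (succ (succ zero))) (succ (succ (succ zero)))) zero) => refl (Eq Nat (succ (succ zero)) (succ (succ zero))) (refl Nat (succ (succ zero)))
the term's type:
  forall (ζ : Vec (Eq Nat (succ (succ (succ zero))) (succ (succ (succ zero)))) zero), Eq (Eq Nat (succ (succ zero)) (succ (succ zero))) (refl Nat (succ (succ zero))) (refl Nat (succ (succ zero)))
reduction steps (normal order): 10
term was already normal: no
first redex: a beta-redex


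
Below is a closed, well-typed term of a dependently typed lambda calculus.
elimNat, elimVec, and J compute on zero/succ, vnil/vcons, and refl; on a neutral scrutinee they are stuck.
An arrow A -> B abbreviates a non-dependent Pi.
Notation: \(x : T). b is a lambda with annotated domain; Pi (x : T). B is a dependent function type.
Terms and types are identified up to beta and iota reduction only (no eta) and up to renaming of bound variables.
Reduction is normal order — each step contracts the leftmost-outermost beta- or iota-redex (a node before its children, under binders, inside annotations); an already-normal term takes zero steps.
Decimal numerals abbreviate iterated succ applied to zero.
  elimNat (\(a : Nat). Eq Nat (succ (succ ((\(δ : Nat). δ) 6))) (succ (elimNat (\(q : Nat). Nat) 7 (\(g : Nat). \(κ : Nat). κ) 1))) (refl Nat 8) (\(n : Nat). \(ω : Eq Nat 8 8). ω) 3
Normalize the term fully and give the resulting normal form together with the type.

resulting normal form:
  refl Nat 8
the term's type:
  Eq Nat 8 8


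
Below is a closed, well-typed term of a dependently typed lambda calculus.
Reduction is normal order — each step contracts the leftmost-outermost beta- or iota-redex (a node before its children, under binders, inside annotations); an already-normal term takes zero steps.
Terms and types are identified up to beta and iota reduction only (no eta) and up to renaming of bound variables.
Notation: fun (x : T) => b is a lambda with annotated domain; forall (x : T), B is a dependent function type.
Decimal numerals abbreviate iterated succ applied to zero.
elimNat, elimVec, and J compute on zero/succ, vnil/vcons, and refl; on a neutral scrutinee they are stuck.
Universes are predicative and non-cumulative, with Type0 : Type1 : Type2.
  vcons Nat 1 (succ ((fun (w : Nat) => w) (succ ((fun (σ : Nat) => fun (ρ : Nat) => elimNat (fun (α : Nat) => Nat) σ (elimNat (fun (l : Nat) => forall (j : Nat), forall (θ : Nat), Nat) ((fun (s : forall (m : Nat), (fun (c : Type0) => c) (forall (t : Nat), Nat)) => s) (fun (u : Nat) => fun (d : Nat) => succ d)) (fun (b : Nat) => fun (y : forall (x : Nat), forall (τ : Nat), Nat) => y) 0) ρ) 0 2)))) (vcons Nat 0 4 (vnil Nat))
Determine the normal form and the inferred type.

reduced normal form:
  vcons Nat 1 4 (vcons Nat 0 4 (vnil Nat))
inferred type:
  Vec Nat 2
observation: normalization takes exactly 14 steps under the normal-order strategy.


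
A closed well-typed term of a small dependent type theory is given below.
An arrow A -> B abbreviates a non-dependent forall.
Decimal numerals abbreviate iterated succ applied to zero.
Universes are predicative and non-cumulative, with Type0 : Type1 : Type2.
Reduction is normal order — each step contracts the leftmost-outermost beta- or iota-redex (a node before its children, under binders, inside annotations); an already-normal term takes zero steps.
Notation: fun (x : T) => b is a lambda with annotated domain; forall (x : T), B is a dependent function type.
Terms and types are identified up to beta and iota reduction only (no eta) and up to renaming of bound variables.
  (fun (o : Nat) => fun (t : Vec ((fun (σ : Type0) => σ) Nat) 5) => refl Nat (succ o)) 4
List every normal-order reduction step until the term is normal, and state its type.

normal-order reduction:
  (fun (o : Nat) => fun (t : Vec ((fun (σ : Type0) => σ) Nat) 5) => refl Nat (succ o)) 4
  ~> fun (o : Vec ((fun (t : Type0) => t) Nat) 5) => refl Nat 5
  ~> fun (o : Vec Nat 5) => refl Nat 5
type:
  Vec Nat 5 -> Eq Nat 5 5


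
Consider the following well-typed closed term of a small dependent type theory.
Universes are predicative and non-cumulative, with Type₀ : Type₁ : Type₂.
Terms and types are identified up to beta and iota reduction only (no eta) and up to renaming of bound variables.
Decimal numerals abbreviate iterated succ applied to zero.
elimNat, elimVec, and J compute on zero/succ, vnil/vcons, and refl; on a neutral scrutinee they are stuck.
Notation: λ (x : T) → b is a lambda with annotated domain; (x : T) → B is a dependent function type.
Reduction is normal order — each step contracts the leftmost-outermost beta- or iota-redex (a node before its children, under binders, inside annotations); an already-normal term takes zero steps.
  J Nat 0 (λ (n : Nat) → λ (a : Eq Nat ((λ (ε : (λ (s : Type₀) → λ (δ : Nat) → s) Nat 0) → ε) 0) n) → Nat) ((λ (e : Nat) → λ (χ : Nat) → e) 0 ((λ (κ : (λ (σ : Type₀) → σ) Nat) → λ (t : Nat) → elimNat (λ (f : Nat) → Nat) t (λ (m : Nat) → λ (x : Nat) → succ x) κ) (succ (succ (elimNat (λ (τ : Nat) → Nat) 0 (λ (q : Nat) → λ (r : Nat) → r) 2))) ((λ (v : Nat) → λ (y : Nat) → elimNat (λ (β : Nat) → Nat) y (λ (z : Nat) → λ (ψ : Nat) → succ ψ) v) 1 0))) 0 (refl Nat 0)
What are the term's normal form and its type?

reduced normal form:
  0
inferred type:
  Nat
observation: the first redex contracted is a J iota-redex; the normal form is reached in 3 normal-order steps.


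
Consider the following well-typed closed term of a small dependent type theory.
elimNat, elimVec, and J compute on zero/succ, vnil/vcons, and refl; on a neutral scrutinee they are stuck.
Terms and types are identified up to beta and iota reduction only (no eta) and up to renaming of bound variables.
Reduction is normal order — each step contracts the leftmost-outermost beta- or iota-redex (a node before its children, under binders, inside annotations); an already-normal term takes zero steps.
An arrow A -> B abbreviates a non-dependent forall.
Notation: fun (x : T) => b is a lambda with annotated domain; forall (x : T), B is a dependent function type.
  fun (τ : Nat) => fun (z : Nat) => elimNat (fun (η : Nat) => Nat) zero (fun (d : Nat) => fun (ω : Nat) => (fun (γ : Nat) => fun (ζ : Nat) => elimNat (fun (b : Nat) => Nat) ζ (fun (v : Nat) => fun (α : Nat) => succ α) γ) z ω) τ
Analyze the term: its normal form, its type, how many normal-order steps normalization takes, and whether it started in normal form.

reduced normal form:
  fun (τ : Nat) => fun (z : Nat) => elimNat (fun (η : Nat) => Nat) zero (fun (d : Nat) => fun (ω : Nat) => elimNat (fun (γ : Nat) => Nat) ω (fun (ζ : Nat) => fun (b : Nat) => succ b) z) τ
type:
  Nat -> Nat -> Nat
reduction steps (normal order): 2
started in normal form: no
first contracted redex: a beta-redex


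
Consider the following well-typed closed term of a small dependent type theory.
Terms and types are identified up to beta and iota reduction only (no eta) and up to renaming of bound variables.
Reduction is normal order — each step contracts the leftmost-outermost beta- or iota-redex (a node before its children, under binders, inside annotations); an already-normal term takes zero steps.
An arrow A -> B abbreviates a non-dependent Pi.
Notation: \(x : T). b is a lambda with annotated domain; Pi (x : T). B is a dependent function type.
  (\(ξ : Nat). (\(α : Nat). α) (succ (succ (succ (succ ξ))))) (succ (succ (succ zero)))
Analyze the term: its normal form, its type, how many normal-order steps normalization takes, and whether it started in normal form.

normal form:
  succ (succ (succ (succ (succ (succ (succ zero))))))
inferred type:
  Nat
steps to reach normal form (normal order): 2
started in normal form: no
first contracted redex: a beta-redex


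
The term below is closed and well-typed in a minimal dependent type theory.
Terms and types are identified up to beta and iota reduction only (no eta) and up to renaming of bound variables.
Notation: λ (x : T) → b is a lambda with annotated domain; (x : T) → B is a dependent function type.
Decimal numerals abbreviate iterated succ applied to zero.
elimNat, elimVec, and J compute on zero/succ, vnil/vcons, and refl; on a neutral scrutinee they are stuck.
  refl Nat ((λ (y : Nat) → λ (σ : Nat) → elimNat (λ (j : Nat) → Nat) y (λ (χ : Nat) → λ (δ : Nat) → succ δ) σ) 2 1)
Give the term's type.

type:
  Eq Nat 3 3


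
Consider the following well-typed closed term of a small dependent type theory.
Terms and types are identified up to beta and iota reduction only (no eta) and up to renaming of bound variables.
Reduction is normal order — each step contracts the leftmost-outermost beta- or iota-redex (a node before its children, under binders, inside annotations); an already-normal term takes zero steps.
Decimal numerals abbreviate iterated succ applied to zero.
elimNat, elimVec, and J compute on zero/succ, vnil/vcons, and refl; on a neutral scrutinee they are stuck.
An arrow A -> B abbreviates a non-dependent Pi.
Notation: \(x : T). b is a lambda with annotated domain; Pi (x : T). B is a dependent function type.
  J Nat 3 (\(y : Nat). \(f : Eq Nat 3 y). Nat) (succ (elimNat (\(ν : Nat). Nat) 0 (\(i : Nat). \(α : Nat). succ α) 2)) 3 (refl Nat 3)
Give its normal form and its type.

normal form:
  3
the term's type:
  Nat
observation: 8 normal-order steps separate the term from its normal form.


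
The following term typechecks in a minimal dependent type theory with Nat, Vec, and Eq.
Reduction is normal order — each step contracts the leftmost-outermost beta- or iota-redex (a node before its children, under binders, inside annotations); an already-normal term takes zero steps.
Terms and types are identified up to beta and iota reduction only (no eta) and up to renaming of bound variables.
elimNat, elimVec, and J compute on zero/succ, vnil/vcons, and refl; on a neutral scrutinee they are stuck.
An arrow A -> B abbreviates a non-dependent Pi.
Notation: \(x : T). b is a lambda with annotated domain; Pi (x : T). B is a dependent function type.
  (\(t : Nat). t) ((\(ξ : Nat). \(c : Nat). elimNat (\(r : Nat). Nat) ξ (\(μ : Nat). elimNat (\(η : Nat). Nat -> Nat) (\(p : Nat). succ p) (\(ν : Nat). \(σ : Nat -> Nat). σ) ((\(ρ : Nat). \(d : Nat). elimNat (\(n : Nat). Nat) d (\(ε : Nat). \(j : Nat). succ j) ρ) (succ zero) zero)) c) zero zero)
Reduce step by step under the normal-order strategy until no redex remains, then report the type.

reduction (normal order):
  (\(t : Nat). t) ((\(ξ : Nat). \(c : Nat). elimNat (\(r : Nat). Nat) ξ (\(μ : Nat). elimNat (\(η : Nat). Nat -> Nat) (\(p : Nat). succ p) (\(ν : Nat). \(σ : Nat -> Nat). σ) ((\(ρ : Nat). \(d : Nat). elimNat (\(n : Nat). Nat) d (\(ε : Nat). \(j : Nat). succ j) ρ) (succ zero) zero)) c) zero zero)
  ~> (\(t : Nat). \(ξ : Nat). elimNat (\(c : Nat). Nat) t (\(r : Nat). elimNat (\(μ : Nat). Nat -> Nat) (\(η : Nat). succ η) (\(p : Nat). \(ν : Nat -> Nat). ν) ((\(σ : Nat). \(ρ : Nat). elimNat (\(d : Nat). Nat) ρ (\(n : Nat). \(ε : Nat). succ ε) σ) (succ zero) zero)) ξ) zero zero
  ~> (\(t : Nat). elimNat (\(ξ : Nat). Nat) zero (\(c : Nat). elimNat (\(r : Nat). Nat -> Nat) (\(μ : Nat). succ μ) (\(η : Nat). \(p : Nat -> Nat). p) ((\(ν : Nat). \(σ : Nat). elimNat (\(ρ : Nat). Nat) σ (\(d : Nat). \(n : Nat). succ n) ν) (succ zero) zero)) t) zero
  ~> elimNat (\(t : Nat). Nat) zero (\(ξ : Nat). elimNat (\(c : Nat). Nat -> Nat) (\(r : Nat). succ r) (\(μ : Nat). \(η : Nat -> Nat). η) ((\(p : Nat). \(ν : Nat). elimNat (\(σ : Nat). Nat) ν (\(ρ : Nat). \(d : Nat). succ d) p) (succ zero) zero)) zero
  ~> zero
type:
  Nat
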